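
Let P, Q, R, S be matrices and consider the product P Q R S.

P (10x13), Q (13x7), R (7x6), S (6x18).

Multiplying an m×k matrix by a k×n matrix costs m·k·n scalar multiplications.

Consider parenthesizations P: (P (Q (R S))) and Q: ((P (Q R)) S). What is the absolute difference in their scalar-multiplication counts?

2328

Order P = (P (Q (R S))): (R S): 7×6 by 6×18 → 7×18, cost 7·6·18 = 756; (Q (R S)): 13×7 by 7×18 → 13×18, cost 13·7·18 = 1638; cumulative 2394; (P (Q (R S))): 10×13 by 13×18 → 10×18, cost 10·13·18 = 2340; cumulative 4734. Total 4734.
Order Q = ((P (Q R)) S): (Q R): 13×7 by 7×6 → 13×6, cost 13·7·6 = 546; (P (Q R)): 10×13 by 13×6 → 10×6, cost 10·13·6 = 780; cumulative 1326; ((P (Q R)) S): 10×6 by 6×18 → 10×18, cost 10·6·18 = 1080; cumulative 2406. Total 2406.
Difference: |4734 − 2406| = 2328.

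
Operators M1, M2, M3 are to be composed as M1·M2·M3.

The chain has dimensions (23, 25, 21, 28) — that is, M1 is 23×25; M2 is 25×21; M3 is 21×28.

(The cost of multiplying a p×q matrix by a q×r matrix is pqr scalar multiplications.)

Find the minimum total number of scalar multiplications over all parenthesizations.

25599

Order (M1·(M2·M3)): (M2·M3): 25×21 by 21×28 → 25×28, cost 25·21·28 = 14700; (M1·(M2·M3)): 23×25 by 25×28 → 23×28, cost 23·25·28 = 16100; cumulative 30800. Total 30800.
Order ((M1·M2)·M3): (M1·M2): 23×25 by 25×21 → 23×21, cost 23·25·21 = 12075; ((M1·M2)·M3): 23×21 by 21×28 → 23×28, cost 23·21·28 = 13524; cumulative 25599. Total 25599.
Minimum: 25599.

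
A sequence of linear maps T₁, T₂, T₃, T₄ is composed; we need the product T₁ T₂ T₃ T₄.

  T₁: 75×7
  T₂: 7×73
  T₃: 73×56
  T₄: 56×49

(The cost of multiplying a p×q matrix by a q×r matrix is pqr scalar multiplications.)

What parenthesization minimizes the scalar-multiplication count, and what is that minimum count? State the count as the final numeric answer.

73549

Adjacent pairs: T₁T₂ = 75·7·73 = 38325; T₂T₃ = 7·73·56 = 28616; T₃T₄ = 73·56·49 = 200312.
Length 3: T₁..T₃: k=1: 0+28616+75·7·56=58016; k=2: 38325+0+75·73·56=344925 → min 58016 | T₂..T₄: k=2: 0+200312+7·73·49=225351; k=3: 28616+0+7·56·49=47824 → min 47824.
Length 4: T₁..T₄: k=1: 0+47824+75·7·49=73549; k=2: 38325+200312+75·73·49=506912; k=3: 58016+0+75·56·49=263816 → min 73549.
Optimal parenthesization: (T₁ ((T₂ T₃) T₄)) with cost 73549.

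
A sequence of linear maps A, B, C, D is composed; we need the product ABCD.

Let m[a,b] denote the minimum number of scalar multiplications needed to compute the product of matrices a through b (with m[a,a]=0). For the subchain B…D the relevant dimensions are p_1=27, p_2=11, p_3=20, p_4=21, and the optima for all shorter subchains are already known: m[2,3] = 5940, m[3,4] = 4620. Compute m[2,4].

m[2,4] = min over k∈[2,3] of m[2,k]+m[k+1,4]+p_{1}·p_k·p_{4}.
k=2: 0 + 4620 + 27·11·21 = 10857; k=3: 5940 + 0 + 27·20·21 = 17280.
Minimum: 10857 at k=2.

10857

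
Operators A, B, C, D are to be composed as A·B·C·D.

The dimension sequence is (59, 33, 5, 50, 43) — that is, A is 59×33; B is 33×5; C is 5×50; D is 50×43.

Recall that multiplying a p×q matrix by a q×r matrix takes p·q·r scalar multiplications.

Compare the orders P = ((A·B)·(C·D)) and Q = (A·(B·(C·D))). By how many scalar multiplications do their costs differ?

Order P = ((A·B)·(C·D)): (A·B): 59×33 by 33×5 → 59×5, cost 59·33·5 = 9735; (C·D): 5×50 by 50×43 → 5×43, cost 5·50·43 = 10750; ((A·B)·(C·D)): 59×5 by 5×43 → 59×43, cost 59·5·43 = 12685; cumulative 33170. Total 33170.
Order Q = (A·(B·(C·D))): (C·D): 5×50 by 50×43 → 5×43, cost 5·50·43 = 10750; (B·(C·D)): 33×5 by 5×43 → 33×43, cost 33·5·43 = 7095; cumulative 17845; (A·(B·(C·D))): 59×33 by 33×43 → 59×43, cost 59·33·43 = 83721; cumulative 101566. Total 101566.
Difference: |33170 − 101566| = 68396.

68396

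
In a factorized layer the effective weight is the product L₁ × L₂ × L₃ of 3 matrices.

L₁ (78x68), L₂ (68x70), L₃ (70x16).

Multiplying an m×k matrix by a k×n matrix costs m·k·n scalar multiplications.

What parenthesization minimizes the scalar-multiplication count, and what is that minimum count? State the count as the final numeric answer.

(L₁ × (L₂ × L₃)): cost 161024.
((L₁ × L₂) × L₃): cost 458640.
Optimal: (L₁ × (L₂ × L₃)) with cost 161024.

161024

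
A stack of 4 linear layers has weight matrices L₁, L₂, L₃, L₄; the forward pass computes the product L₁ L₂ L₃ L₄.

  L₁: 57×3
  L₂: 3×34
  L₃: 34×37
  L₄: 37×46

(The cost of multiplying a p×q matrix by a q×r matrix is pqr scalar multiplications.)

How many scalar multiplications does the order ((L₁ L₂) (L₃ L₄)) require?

152830

(L₁ L₂): 57×3 by 3×34 → 57×34, cost 57·3·34 = 5814
(L₃ L₄): 34×37 by 37×46 → 34×46, cost 34·37·46 = 57868
((L₁ L₂) (L₃ L₄)): 57×34 by 34×46 → 57×46, cost 57·34·46 = 89148; cumulative 152830
Total: 152830 scalar multiplications.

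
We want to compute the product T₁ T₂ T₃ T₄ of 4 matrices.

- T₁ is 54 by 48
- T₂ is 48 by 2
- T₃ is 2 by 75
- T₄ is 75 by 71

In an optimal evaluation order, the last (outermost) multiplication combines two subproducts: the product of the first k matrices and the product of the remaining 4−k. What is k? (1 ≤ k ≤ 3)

Adjacent pairs: T₁T₂ = 54·48·2 = 5184; T₂T₃ = 48·2·75 = 7200; T₃T₄ = 2·75·71 = 10650.
Length 3: T₁..T₃: k=1: 0+7200+54·48·75=201600; k=2: 5184+0+54·2·75=13284 → min 13284 | T₂..T₄: k=2: 0+10650+48·2·71=17466; k=3: 7200+0+48·75·71=262800 → min 17466.
Top-level splits: k=1: (T₁..T₁)·(T₂..T₄) → 0+17466+54·48·71 = 201498; k=2: (T₁..T₂)·(T₃..T₄) → 5184+10650+54·2·71 = 23502; k=3: (T₁..T₃)·(T₄..T₄) → 13284+0+54·75·71 = 300834.
Best split is after T₂, i.e. k = 2.

2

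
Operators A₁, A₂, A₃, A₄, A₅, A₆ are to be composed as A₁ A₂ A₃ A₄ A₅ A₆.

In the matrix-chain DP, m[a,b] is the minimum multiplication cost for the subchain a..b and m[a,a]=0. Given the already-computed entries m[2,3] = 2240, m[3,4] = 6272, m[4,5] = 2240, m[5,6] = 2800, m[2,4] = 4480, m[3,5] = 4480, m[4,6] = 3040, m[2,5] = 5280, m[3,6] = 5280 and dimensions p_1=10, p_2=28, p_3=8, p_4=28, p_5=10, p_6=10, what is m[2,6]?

m[2,6] = min over k∈[2,5] of m[2,k]+m[k+1,6]+p_{1}·p_k·p_{6}.
k=2: 0 + 5280 + 10·28·10 = 8080; k=3: 2240 + 3040 + 10·8·10 = 6080; k=4: 4480 + 2800 + 10·28·10 = 10080; k=5: 5280 + 0 + 10·10·10 = 6280.
Minimum: 6080 at k=3.

6080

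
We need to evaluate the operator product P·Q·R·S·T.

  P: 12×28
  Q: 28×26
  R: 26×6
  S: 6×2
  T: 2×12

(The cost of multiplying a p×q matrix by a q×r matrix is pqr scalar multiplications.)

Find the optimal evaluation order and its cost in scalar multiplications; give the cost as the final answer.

2728

Adjacent pairs: PQ = 12·28·26 = 8736; QR = 28·26·6 = 4368; RS = 26·6·2 = 312; ST = 6·2·12 = 144.
Length 3: P..R: k=1: 0+4368+12·28·6=6384; k=2: 8736+0+12·26·6=10608 → min 6384 | Q..S: k=2: 0+312+28·26·2=1768; k=3: 4368+0+28·6·2=4704 → min 1768 | R..T: k=3: 0+144+26·6·12=2016; k=4: 312+0+26·2·12=936 → min 936.
Length 4: P..S: k=1: 0+1768+12·28·2=2440; k=2: 8736+312+12·26·2=9672; k=3: 6384+0+12·6·2=6528 → min 2440 | Q..T: k=2: 0+936+28·26·12=9672; k=3: 4368+144+28·6·12=6528; k=4: 1768+0+28·2·12=2440 → min 2440.
Length 5: P..T: k=1: 0+2440+12·28·12=6472; k=2: 8736+936+12·26·12=13416; k=3: 6384+144+12·6·12=7392; k=4: 2440+0+12·2·12=2728 → min 2728.
Optimal parenthesization: ((P·(Q·(R·S)))·T) with cost 2728.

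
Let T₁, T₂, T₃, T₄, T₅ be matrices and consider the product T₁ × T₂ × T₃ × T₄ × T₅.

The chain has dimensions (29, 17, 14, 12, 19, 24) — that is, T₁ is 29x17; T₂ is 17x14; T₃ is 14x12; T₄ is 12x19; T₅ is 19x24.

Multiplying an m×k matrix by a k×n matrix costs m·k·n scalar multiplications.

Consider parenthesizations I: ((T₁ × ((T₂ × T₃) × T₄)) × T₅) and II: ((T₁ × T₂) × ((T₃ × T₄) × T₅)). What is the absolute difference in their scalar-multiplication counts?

3101

Order I = ((T₁ × ((T₂ × T₃) × T₄)) × T₅): (T₂ × T₃): 17×14 by 14×12 → 17×12, cost 17·14·12 = 2856; ((T₂ × T₃) × T₄): 17×12 by 12×19 → 17×19, cost 17·12·19 = 3876; cumulative 6732; (T₁ × ((T₂ × T₃) × T₄)): 29×17 by 17×19 → 29×19, cost 29·17·19 = 9367; cumulative 16099; ((T₁ × ((T₂ × T₃) × T₄)) × T₅): 29×19 by 19×24 → 29×24, cost 29·19·24 = 13224; cumulative 29323. Total 29323.
Order II = ((T₁ × T₂) × ((T₃ × T₄) × T₅)): (T₁ × T₂): 29×17 by 17×14 → 29×14, cost 29·17·14 = 6902; (T₃ × T₄): 14×12 by 12×19 → 14×19, cost 14·12·19 = 3192; ((T₃ × T₄) × T₅): 14×19 by 19×24 → 14×24, cost 14·19·24 = 6384; cumulative 9576; ((T₁ × T₂) × ((T₃ × T₄) × T₅)): 29×14 by 14×24 → 29×24, cost 29·14·24 = 9744; cumulative 26222. Total 26222.
Difference: |29323 − 26222| = 3101.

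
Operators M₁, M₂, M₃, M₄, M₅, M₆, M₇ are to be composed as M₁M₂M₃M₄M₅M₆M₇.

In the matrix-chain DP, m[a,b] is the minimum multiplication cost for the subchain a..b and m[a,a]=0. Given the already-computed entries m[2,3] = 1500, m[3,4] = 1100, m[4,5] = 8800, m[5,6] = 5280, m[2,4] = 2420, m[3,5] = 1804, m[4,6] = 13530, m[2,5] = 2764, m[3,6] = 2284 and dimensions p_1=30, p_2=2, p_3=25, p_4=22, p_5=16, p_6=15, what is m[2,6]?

m[2,6] = min over k∈[2,5] of m[2,k]+m[k+1,6]+p_{1}·p_k·p_{6}.
k=2: 0 + 2284 + 30·2·15 = 3184; k=3: 1500 + 13530 + 30·25·15 = 26280; k=4: 2420 + 5280 + 30·22·15 = 17600; k=5: 2764 + 0 + 30·16·15 = 9964.
Minimum: 3184 at k=2.

3184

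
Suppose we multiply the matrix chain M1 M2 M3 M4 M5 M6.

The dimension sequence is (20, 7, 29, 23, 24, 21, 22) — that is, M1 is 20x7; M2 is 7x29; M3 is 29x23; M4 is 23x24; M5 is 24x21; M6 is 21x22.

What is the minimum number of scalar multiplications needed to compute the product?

Adjacent pairs: M1M2 = 20·7·29 = 4060; M2M3 = 7·29·23 = 4669; M3M4 = 29·23·24 = 16008; M4M5 = 23·24·21 = 11592; M5M6 = 24·21·22 = 11088.
Length 3: M1..M3: k=1: 0+4669+20·7·23=7889; k=2: 4060+0+20·29·23=17400 → min 7889 | M2..M4: k=2: 0+16008+7·29·24=20880; k=3: 4669+0+7·23·24=8533 → min 8533 | M3..M5: k=3: 0+11592+29·23·21=25599; k=4: 16008+0+29·24·21=30624 → min 25599 | M4..M6: k=4: 0+11088+23·24·22=23232; k=5: 11592+0+23·21·22=22218 → min 22218.
Length 4: M1..M4: k=1: 0+8533+20·7·24=11893; k=2: 4060+16008+20·29·24=33988; k=3: 7889+0+20·23·24=18929 → min 11893 | M2..M5: k=2: 0+25599+7·29·21=29862; k=3: 4669+11592+7·23·21=19642; k=4: 8533+0+7·24·21=12061 → min 12061 | M3..M6: k=3: 0+22218+29·23·22=36892; k=4: 16008+11088+29·24·22=42408; k=5: 25599+0+29·21·22=38997 → min 36892.
Length 5: M1..M5: k=1: 0+12061+20·7·21=15001; k=2: 4060+25599+20·29·21=41839; k=3: 7889+11592+20·23·21=29141; k=4: 11893+0+20·24·21=21973 → min 15001 | M2..M6: k=2: 0+36892+7·29·22=41358; k=3: 4669+22218+7·23·22=30429; k=4: 8533+11088+7·24·22=23317; k=5: 12061+0+7·21·22=15295 → min 15295.
Length 6: M1..M6: k=1: 0+15295+20·7·22=18375; k=2: 4060+36892+20·29·22=53712; k=3: 7889+22218+20·23·22=40227; k=4: 11893+11088+20·24·22=33541; k=5: 15001+0+20·21·22=24241 → min 18375.
Optimal order: (M1 ((((M2 M3) M4) M5) M6)) with cost 18375.

18375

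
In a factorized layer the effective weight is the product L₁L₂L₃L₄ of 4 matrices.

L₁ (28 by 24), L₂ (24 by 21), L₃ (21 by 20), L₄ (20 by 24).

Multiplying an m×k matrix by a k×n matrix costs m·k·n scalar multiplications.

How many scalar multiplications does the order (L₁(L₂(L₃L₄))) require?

(L₃L₄): 21×20 by 20×24 → 21×24, cost 21·20·24 = 10080
(L₂(L₃L₄)): 24×21 by 21×24 → 24×24, cost 24·21·24 = 12096; cumulative 22176
(L₁(L₂(L₃L₄))): 28×24 by 24×24 → 28×24, cost 28·24·24 = 16128; cumulative 38304
Total: 38304 scalar multiplications.

38304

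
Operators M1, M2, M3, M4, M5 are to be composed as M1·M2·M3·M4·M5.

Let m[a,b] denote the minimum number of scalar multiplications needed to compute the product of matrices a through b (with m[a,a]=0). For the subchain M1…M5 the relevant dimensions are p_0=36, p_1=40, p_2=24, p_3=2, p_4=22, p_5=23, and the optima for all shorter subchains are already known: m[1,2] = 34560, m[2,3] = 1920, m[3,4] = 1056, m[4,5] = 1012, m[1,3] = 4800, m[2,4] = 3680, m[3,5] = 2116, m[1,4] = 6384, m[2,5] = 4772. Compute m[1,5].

m[1,5] = min over k∈[1,4] of m[1,k]+m[k+1,5]+p_{0}·p_k·p_{5}.
k=1: 0 + 4772 + 36·40·23 = 37892; k=2: 34560 + 2116 + 36·24·23 = 56548; k=3: 4800 + 1012 + 36·2·23 = 7468; k=4: 6384 + 0 + 36·22·23 = 24600.
Minimum: 7468 at k=3.

7468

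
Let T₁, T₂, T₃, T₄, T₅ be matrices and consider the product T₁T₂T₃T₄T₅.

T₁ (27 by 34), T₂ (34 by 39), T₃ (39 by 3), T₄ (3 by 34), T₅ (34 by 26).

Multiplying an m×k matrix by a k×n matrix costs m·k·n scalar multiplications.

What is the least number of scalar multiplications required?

Adjacent pairs: T₁T₂ = 27·34·39 = 35802; T₂T₃ = 34·39·3 = 3978; T₃T₄ = 39·3·34 = 3978; T₄T₅ = 3·34·26 = 2652.
Length 3: T₁..T₃: k=1: 0+3978+27·34·3=6732; k=2: 35802+0+27·39·3=38961 → min 6732 | T₂..T₄: k=2: 0+3978+34·39·34=49062; k=3: 3978+0+34·3·34=7446 → min 7446 | T₃..T₅: k=3: 0+2652+39·3·26=5694; k=4: 3978+0+39·34·26=38454 → min 5694.
Length 4: T₁..T₄: k=1: 0+7446+27·34·34=38658; k=2: 35802+3978+27·39·34=75582; k=3: 6732+0+27·3·34=9486 → min 9486 | T₂..T₅: k=2: 0+5694+34·39·26=40170; k=3: 3978+2652+34·3·26=9282; k=4: 7446+0+34·34·26=37502 → min 9282.
Length 5: T₁..T₅: k=1: 0+9282+27·34·26=33150; k=2: 35802+5694+27·39·26=68874; k=3: 6732+2652+27·3·26=11490; k=4: 9486+0+27·34·26=33354 → min 11490.
Optimal order: ((T₁(T₂T₃))(T₄T₅)) with cost 11490.

11490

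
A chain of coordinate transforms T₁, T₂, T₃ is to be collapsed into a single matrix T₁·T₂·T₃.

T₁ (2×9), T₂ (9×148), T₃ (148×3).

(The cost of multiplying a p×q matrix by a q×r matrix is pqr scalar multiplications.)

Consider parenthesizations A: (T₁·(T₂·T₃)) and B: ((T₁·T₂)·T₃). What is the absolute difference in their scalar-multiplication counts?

498

Order A = (T₁·(T₂·T₃)): (T₂·T₃): 9×148 by 148×3 → 9×3, cost 9·148·3 = 3996; (T₁·(T₂·T₃)): 2×9 by 9×3 → 2×3, cost 2·9·3 = 54; cumulative 4050. Total 4050.
Order B = ((T₁·T₂)·T₃): (T₁·T₂): 2×9 by 9×148 → 2×148, cost 2·9·148 = 2664; ((T₁·T₂)·T₃): 2×148 by 148×3 → 2×3, cost 2·148·3 = 888; cumulative 3552. Total 3552.
Difference: |4050 − 3552| = 498.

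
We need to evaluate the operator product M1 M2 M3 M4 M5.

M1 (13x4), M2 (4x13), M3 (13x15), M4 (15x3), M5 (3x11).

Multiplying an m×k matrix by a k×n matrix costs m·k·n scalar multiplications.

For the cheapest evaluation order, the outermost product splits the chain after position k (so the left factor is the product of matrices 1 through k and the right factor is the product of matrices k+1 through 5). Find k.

4

Adjacent pairs: M1M2 = 13·4·13 = 676; M2M3 = 4·13·15 = 780; M3M4 = 13·15·3 = 585; M4M5 = 15·3·11 = 495.
Length 3: M1..M3: k=1: 0+780+13·4·15=1560; k=2: 676+0+13·13·15=3211 → min 1560 | M2..M4: k=2: 0+585+4·13·3=741; k=3: 780+0+4·15·3=960 → min 741 | M3..M5: k=3: 0+495+13·15·11=2640; k=4: 585+0+13·3·11=1014 → min 1014.
Length 4: M1..M4: k=1: 0+741+13·4·3=897; k=2: 676+585+13·13·3=1768; k=3: 1560+0+13·15·3=2145 → min 897 | M2..M5: k=2: 0+1014+4·13·11=1586; k=3: 780+495+4·15·11=1935; k=4: 741+0+4·3·11=873 → min 873.
Top-level splits: k=1: (M1..M1)·(M2..M5) → 0+873+13·4·11 = 1445; k=2: (M1..M2)·(M3..M5) → 676+1014+13·13·11 = 3549; k=3: (M1..M3)·(M4..M5) → 1560+495+13·15·11 = 4200; k=4: (M1..M4)·(M5..M5) → 897+0+13·3·11 = 1326.
Best split is after M4, i.e. k = 4.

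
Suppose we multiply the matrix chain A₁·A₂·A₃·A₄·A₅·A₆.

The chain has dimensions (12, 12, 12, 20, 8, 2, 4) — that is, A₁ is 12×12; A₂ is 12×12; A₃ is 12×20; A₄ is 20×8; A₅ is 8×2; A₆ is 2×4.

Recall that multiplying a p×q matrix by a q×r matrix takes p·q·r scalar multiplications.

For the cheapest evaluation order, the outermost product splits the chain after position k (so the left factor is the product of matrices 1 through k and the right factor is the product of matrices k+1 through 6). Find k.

5

Adjacent pairs: A₁A₂ = 12·12·12 = 1728; A₂A₃ = 12·12·20 = 2880; A₃A₄ = 12·20·8 = 1920; A₄A₅ = 20·8·2 = 320; A₅A₆ = 8·2·4 = 64.
Length 3: A₁..A₃: k=1: 0+2880+12·12·20=5760; k=2: 1728+0+12·12·20=4608 → min 4608 | A₂..A₄: k=2: 0+1920+12·12·8=3072; k=3: 2880+0+12·20·8=4800 → min 3072 | A₃..A₅: k=3: 0+320+12·20·2=800; k=4: 1920+0+12·8·2=2112 → min 800 | A₄..A₆: k=4: 0+64+20·8·4=704; k=5: 320+0+20·2·4=480 → min 480.
Length 4: A₁..A₄: k=1: 0+3072+12·12·8=4224; k=2: 1728+1920+12·12·8=4800; k=3: 4608+0+12·20·8=6528 → min 4224 | A₂..A₅: k=2: 0+800+12·12·2=1088; k=3: 2880+320+12·20·2=3680; k=4: 3072+0+12·8·2=3264 → min 1088 | A₃..A₆: k=3: 0+480+12·20·4=1440; k=4: 1920+64+12·8·4=2368; k=5: 800+0+12·2·4=896 → min 896.
Length 5: A₁..A₅: k=1: 0+1088+12·12·2=1376; k=2: 1728+800+12·12·2=2816; k=3: 4608+320+12·20·2=5408; k=4: 4224+0+12·8·2=4416 → min 1376 | A₂..A₆: k=2: 0+896+12·12·4=1472; k=3: 2880+480+12·20·4=4320; k=4: 3072+64+12·8·4=3520; k=5: 1088+0+12·2·4=1184 → min 1184.
Top-level splits: k=1: (A₁..A₁)·(A₂..A₆) → 0+1184+12·12·4 = 1760; k=2: (A₁..A₂)·(A₃..A₆) → 1728+896+12·12·4 = 3200; k=3: (A₁..A₃)·(A₄..A₆) → 4608+480+12·20·4 = 6048; k=4: (A₁..A₄)·(A₅..A₆) → 4224+64+12·8·4 = 4672; k=5: (A₁..A₅)·(A₆..A₆) → 1376+0+12·2·4 = 1472.
Best split is after A₅, i.e. k = 5.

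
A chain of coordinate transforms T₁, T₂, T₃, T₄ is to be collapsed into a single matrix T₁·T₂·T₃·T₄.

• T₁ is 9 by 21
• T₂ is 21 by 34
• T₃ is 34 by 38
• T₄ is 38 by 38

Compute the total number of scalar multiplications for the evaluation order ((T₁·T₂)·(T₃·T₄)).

67150

(T₁·T₂): 9×21 by 21×34 → 9×34, cost 9·21·34 = 6426
(T₃·T₄): 34×38 by 38×38 → 34×38, cost 34·38·38 = 49096
((T₁·T₂)·(T₃·T₄)): 9×34 by 34×38 → 9×38, cost 9·34·38 = 11628; cumulative 67150
Total: 67150 scalar multiplications.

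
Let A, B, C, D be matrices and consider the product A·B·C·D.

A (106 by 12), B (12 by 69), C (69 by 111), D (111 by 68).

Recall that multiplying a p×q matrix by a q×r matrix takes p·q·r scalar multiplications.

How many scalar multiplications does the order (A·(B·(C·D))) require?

663612

(C·D): 69×111 by 111×68 → 69×68, cost 69·111·68 = 520812
(B·(C·D)): 12×69 by 69×68 → 12×68, cost 12·69·68 = 56304; cumulative 577116
(A·(B·(C·D))): 106×12 by 12×68 → 106×68, cost 106·12·68 = 86496; cumulative 663612
Total: 663612 scalar multiplications.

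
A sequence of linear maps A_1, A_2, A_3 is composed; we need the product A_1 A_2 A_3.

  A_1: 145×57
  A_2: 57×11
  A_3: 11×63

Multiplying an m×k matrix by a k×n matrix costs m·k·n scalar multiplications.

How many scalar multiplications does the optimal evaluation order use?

191400

Order (A_1 (A_2 A_3)): (A_2 A_3): 57×11 by 11×63 → 57×63, cost 57·11·63 = 39501; (A_1 (A_2 A_3)): 145×57 by 57×63 → 145×63, cost 145·57·63 = 520695; cumulative 560196. Total 560196.
Order ((A_1 A_2) A_3): (A_1 A_2): 145×57 by 57×11 → 145×11, cost 145·57·11 = 90915; ((A_1 A_2) A_3): 145×11 by 11×63 → 145×63, cost 145·11·63 = 100485; cumulative 191400. Total 191400.
Minimum: 191400.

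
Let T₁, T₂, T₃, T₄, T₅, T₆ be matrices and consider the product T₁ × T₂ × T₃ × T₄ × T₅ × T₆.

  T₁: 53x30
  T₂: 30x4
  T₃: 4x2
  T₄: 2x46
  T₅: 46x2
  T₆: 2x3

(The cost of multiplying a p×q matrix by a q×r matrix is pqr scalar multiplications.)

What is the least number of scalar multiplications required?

Adjacent pairs: T₁T₂ = 53·30·4 = 6360; T₂T₃ = 30·4·2 = 240; T₃T₄ = 4·2·46 = 368; T₄T₅ = 2·46·2 = 184; T₅T₆ = 46·2·3 = 276.
Length 3: T₁..T₃: k=1: 0+240+53·30·2=3420; k=2: 6360+0+53·4·2=6784 → min 3420 | T₂..T₄: k=2: 0+368+30·4·46=5888; k=3: 240+0+30·2·46=3000 → min 3000 | T₃..T₅: k=3: 0+184+4·2·2=200; k=4: 368+0+4·46·2=736 → min 200 | T₄..T₆: k=4: 0+276+2·46·3=552; k=5: 184+0+2·2·3=196 → min 196.
Length 4: T₁..T₄: k=1: 0+3000+53·30·46=76140; k=2: 6360+368+53·4·46=16480; k=3: 3420+0+53·2·46=8296 → min 8296 | T₂..T₅: k=2: 0+200+30·4·2=440; k=3: 240+184+30·2·2=544; k=4: 3000+0+30·46·2=5760 → min 440 | T₃..T₆: k=3: 0+196+4·2·3=220; k=4: 368+276+4·46·3=1196; k=5: 200+0+4·2·3=224 → min 220.
Length 5: T₁..T₅: k=1: 0+440+53·30·2=3620; k=2: 6360+200+53·4·2=6984; k=3: 3420+184+53·2·2=3816; k=4: 8296+0+53·46·2=13172 → min 3620 | T₂..T₆: k=2: 0+220+30·4·3=580; k=3: 240+196+30·2·3=616; k=4: 3000+276+30·46·3=7416; k=5: 440+0+30·2·3=620 → min 580.
Length 6: T₁..T₆: k=1: 0+580+53·30·3=5350; k=2: 6360+220+53·4·3=7216; k=3: 3420+196+53·2·3=3934; k=4: 8296+276+53·46·3=15886; k=5: 3620+0+53·2·3=3938 → min 3934.
Optimal order: ((T₁ × (T₂ × T₃)) × ((T₄ × T₅) × T₆)) with cost 3934.

3934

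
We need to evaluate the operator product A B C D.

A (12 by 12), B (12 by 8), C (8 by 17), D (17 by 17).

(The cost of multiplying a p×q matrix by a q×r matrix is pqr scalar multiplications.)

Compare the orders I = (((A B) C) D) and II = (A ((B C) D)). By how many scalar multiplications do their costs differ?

1296

Order I = (((A B) C) D): (A B): 12×12 by 12×8 → 12×8, cost 12·12·8 = 1152; ((A B) C): 12×8 by 8×17 → 12×17, cost 12·8·17 = 1632; cumulative 2784; (((A B) C) D): 12×17 by 17×17 → 12×17, cost 12·17·17 = 3468; cumulative 6252. Total 6252.
Order II = (A ((B C) D)): (B C): 12×8 by 8×17 → 12×17, cost 12·8·17 = 1632; ((B C) D): 12×17 by 17×17 → 12×17, cost 12·17·17 = 3468; cumulative 5100; (A ((B C) D)): 12×12 by 12×17 → 12×17, cost 12·12·17 = 2448; cumulative 7548. Total 7548.
Difference: |6252 − 7548| = 1296.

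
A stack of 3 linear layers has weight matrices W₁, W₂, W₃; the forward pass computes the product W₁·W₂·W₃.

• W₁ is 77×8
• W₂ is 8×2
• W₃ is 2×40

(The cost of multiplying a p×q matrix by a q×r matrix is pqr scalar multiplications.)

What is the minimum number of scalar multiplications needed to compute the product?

7392

Order (W₁·(W₂·W₃)): (W₂·W₃): 8×2 by 2×40 → 8×40, cost 8·2·40 = 640; (W₁·(W₂·W₃)): 77×8 by 8×40 → 77×40, cost 77·8·40 = 24640; cumulative 25280. Total 25280.
Order ((W₁·W₂)·W₃): (W₁·W₂): 77×8 by 8×2 → 77×2, cost 77·8·2 = 1232; ((W₁·W₂)·W₃): 77×2 by 2×40 → 77×40, cost 77·2·40 = 6160; cumulative 7392. Total 7392.
Minimum: 7392.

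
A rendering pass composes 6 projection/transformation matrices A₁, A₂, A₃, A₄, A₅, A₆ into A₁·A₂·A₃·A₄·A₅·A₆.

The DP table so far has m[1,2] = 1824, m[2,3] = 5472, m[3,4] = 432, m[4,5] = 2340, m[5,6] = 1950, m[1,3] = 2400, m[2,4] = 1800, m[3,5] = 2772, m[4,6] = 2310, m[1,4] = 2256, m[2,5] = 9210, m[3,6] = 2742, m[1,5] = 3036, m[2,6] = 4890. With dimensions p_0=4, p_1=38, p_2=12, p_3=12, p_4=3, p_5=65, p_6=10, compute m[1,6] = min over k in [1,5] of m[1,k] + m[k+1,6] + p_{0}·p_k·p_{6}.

4326

m[1,6] = min over k∈[1,5] of m[1,k]+m[k+1,6]+p_{0}·p_k·p_{6}.
k=1: 0 + 4890 + 4·38·10 = 6410; k=2: 1824 + 2742 + 4·12·10 = 5046; k=3: 2400 + 2310 + 4·12·10 = 5190; k=4: 2256 + 1950 + 4·3·10 = 4326; k=5: 3036 + 0 + 4·65·10 = 5636.
Minimum: 4326 at k=4.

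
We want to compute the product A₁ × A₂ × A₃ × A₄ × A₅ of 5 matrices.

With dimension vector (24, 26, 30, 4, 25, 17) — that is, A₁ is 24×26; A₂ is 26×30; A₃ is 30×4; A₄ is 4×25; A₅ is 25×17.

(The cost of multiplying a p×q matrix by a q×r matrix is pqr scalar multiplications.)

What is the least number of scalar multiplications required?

8948

Adjacent pairs: A₁A₂ = 24·26·30 = 18720; A₂A₃ = 26·30·4 = 3120; A₃A₄ = 30·4·25 = 3000; A₄A₅ = 4·25·17 = 1700.
Length 3: A₁..A₃: k=1: 0+3120+24·26·4=5616; k=2: 18720+0+24·30·4=21600 → min 5616 | A₂..A₄: k=2: 0+3000+26·30·25=22500; k=3: 3120+0+26·4·25=5720 → min 5720 | A₃..A₅: k=3: 0+1700+30·4·17=3740; k=4: 3000+0+30·25·17=15750 → min 3740.
Length 4: A₁..A₄: k=1: 0+5720+24·26·25=21320; k=2: 18720+3000+24·30·25=39720; k=3: 5616+0+24·4·25=8016 → min 8016 | A₂..A₅: k=2: 0+3740+26·30·17=17000; k=3: 3120+1700+26·4·17=6588; k=4: 5720+0+26·25·17=16770 → min 6588.
Length 5: A₁..A₅: k=1: 0+6588+24·26·17=17196; k=2: 18720+3740+24·30·17=34700; k=3: 5616+1700+24·4·17=8948; k=4: 8016+0+24·25·17=18216 → min 8948.
Optimal order: ((A₁ × (A₂ × A₃)) × (A₄ × A₅)) with cost 8948.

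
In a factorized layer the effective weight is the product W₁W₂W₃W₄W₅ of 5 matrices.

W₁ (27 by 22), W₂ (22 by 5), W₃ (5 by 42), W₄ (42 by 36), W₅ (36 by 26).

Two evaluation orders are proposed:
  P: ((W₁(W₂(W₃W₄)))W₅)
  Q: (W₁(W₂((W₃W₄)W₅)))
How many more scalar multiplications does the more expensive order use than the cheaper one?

27632

Order P = ((W₁(W₂(W₃W₄)))W₅): (W₃W₄): 5×42 by 42×36 → 5×36, cost 5·42·36 = 7560; (W₂(W₃W₄)): 22×5 by 5×36 → 22×36, cost 22·5·36 = 3960; cumulative 11520; (W₁(W₂(W₃W₄))): 27×22 by 22×36 → 27×36, cost 27·22·36 = 21384; cumulative 32904; ((W₁(W₂(W₃W₄)))W₅): 27×36 by 36×26 → 27×26, cost 27·36·26 = 25272; cumulative 58176. Total 58176.
Order Q = (W₁(W₂((W₃W₄)W₅))): (W₃W₄): 5×42 by 42×36 → 5×36, cost 5·42·36 = 7560; ((W₃W₄)W₅): 5×36 by 36×26 → 5×26, cost 5·36·26 = 4680; cumulative 12240; (W₂((W₃W₄)W₅)): 22×5 by 5×26 → 22×26, cost 22·5·26 = 2860; cumulative 15100; (W₁(W₂((W₃W₄)W₅))): 27×22 by 22×26 → 27×26, cost 27·22·26 = 15444; cumulative 30544. Total 30544.
Difference: |58176 − 30544| = 27632.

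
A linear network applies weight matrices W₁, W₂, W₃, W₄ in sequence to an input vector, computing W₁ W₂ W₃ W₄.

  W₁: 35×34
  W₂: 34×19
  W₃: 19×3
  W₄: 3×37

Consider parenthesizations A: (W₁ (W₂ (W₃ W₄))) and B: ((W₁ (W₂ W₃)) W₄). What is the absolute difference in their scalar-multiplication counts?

60648

Order A = (W₁ (W₂ (W₃ W₄))): (W₃ W₄): 19×3 by 3×37 → 19×37, cost 19·3·37 = 2109; (W₂ (W₃ W₄)): 34×19 by 19×37 → 34×37, cost 34·19·37 = 23902; cumulative 26011; (W₁ (W₂ (W₃ W₄))): 35×34 by 34×37 → 35×37, cost 35·34·37 = 44030; cumulative 70041. Total 70041.
Order B = ((W₁ (W₂ W₃)) W₄): (W₂ W₃): 34×19 by 19×3 → 34×3, cost 34·19·3 = 1938; (W₁ (W₂ W₃)): 35×34 by 34×3 → 35×3, cost 35·34·3 = 3570; cumulative 5508; ((W₁ (W₂ W₃)) W₄): 35×3 by 3×37 → 35×37, cost 35·3·37 = 3885; cumulative 9393. Total 9393.
Difference: |70041 − 9393| = 60648.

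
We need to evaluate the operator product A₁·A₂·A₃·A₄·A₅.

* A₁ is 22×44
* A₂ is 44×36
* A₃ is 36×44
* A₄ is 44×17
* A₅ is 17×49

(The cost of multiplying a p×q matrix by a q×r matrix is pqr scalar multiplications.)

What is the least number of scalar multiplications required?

Adjacent pairs: A₁A₂ = 22·44·36 = 34848; A₂A₃ = 44·36·44 = 69696; A₃A₄ = 36·44·17 = 26928; A₄A₅ = 44·17·49 = 36652.
Length 3: A₁..A₃: k=1: 0+69696+22·44·44=112288; k=2: 34848+0+22·36·44=69696 → min 69696 | A₂..A₄: k=2: 0+26928+44·36·17=53856; k=3: 69696+0+44·44·17=102608 → min 53856 | A₃..A₅: k=3: 0+36652+36·44·49=114268; k=4: 26928+0+36·17·49=56916 → min 56916.
Length 4: A₁..A₄: k=1: 0+53856+22·44·17=70312; k=2: 34848+26928+22·36·17=75240; k=3: 69696+0+22·44·17=86152 → min 70312 | A₂..A₅: k=2: 0+56916+44·36·49=134532; k=3: 69696+36652+44·44·49=201212; k=4: 53856+0+44·17·49=90508 → min 90508.
Length 5: A₁..A₅: k=1: 0+90508+22·44·49=137940; k=2: 34848+56916+22·36·49=130572; k=3: 69696+36652+22·44·49=153780; k=4: 70312+0+22·17·49=88638 → min 88638.
Optimal order: ((A₁·(A₂·(A₃·A₄)))·A₅) with cost 88638.

88638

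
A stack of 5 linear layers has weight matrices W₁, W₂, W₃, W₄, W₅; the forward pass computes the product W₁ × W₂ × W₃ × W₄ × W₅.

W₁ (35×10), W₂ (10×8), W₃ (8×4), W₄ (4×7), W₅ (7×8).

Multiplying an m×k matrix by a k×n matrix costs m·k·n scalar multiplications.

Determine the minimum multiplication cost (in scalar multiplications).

3064

Adjacent pairs: W₁W₂ = 35·10·8 = 2800; W₂W₃ = 10·8·4 = 320; W₃W₄ = 8·4·7 = 224; W₄W₅ = 4·7·8 = 224.
Length 3: W₁..W₃: k=1: 0+320+35·10·4=1720; k=2: 2800+0+35·8·4=3920 → min 1720 | W₂..W₄: k=2: 0+224+10·8·7=784; k=3: 320+0+10·4·7=600 → min 600 | W₃..W₅: k=3: 0+224+8·4·8=480; k=4: 224+0+8·7·8=672 → min 480.
Length 4: W₁..W₄: k=1: 0+600+35·10·7=3050; k=2: 2800+224+35·8·7=4984; k=3: 1720+0+35·4·7=2700 → min 2700 | W₂..W₅: k=2: 0+480+10·8·8=1120; k=3: 320+224+10·4·8=864; k=4: 600+0+10·7·8=1160 → min 864.
Length 5: W₁..W₅: k=1: 0+864+35·10·8=3664; k=2: 2800+480+35·8·8=5520; k=3: 1720+224+35·4·8=3064; k=4: 2700+0+35·7·8=4660 → min 3064.
Optimal order: ((W₁ × (W₂ × W₃)) × (W₄ × W₅)) with cost 3064.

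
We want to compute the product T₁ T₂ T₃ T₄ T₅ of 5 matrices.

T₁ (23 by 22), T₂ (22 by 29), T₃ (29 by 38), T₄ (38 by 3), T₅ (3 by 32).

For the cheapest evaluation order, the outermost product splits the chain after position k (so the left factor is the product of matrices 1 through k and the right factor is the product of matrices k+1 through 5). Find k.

4

Adjacent pairs: T₁T₂ = 23·22·29 = 14674; T₂T₃ = 22·29·38 = 24244; T₃T₄ = 29·38·3 = 3306; T₄T₅ = 38·3·32 = 3648.
Length 3: T₁..T₃: k=1: 0+24244+23·22·38=43472; k=2: 14674+0+23·29·38=40020 → min 40020 | T₂..T₄: k=2: 0+3306+22·29·3=5220; k=3: 24244+0+22·38·3=26752 → min 5220 | T₃..T₅: k=3: 0+3648+29·38·32=38912; k=4: 3306+0+29·3·32=6090 → min 6090.
Length 4: T₁..T₄: k=1: 0+5220+23·22·3=6738; k=2: 14674+3306+23·29·3=19981; k=3: 40020+0+23·38·3=42642 → min 6738 | T₂..T₅: k=2: 0+6090+22·29·32=26506; k=3: 24244+3648+22·38·32=54644; k=4: 5220+0+22·3·32=7332 → min 7332.
Top-level splits: k=1: (T₁..T₁)·(T₂..T₅) → 0+7332+23·22·32 = 23524; k=2: (T₁..T₂)·(T₃..T₅) → 14674+6090+23·29·32 = 42108; k=3: (T₁..T₃)·(T₄..T₅) → 40020+3648+23·38·32 = 71636; k=4: (T₁..T₄)·(T₅..T₅) → 6738+0+23·3·32 = 8946.
Best split is after T₄, i.e. k = 4.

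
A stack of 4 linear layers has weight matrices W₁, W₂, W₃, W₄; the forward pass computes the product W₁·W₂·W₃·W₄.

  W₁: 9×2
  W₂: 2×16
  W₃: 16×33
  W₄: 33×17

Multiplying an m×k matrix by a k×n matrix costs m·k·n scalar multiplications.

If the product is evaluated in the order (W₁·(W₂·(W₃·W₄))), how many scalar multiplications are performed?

(W₃·W₄): 16×33 by 33×17 → 16×17, cost 16·33·17 = 8976
(W₂·(W₃·W₄)): 2×16 by 16×17 → 2×17, cost 2·16·17 = 544; cumulative 9520
(W₁·(W₂·(W₃·W₄))): 9×2 by 2×17 → 9×17, cost 9·2·17 = 306; cumulative 9826
Total: 9826 scalar multiplications.

9826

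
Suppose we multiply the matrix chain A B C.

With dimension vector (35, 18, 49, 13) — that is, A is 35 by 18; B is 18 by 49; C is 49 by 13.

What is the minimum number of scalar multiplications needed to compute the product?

Order (A (B C)): (B C): 18×49 by 49×13 → 18×13, cost 18·49·13 = 11466; (A (B C)): 35×18 by 18×13 → 35×13, cost 35·18·13 = 8190; cumulative 19656. Total 19656.
Order ((A B) C): (A B): 35×18 by 18×49 → 35×49, cost 35·18·49 = 30870; ((A B) C): 35×49 by 49×13 → 35×13, cost 35·49·13 = 22295; cumulative 53165. Total 53165.
Minimum: 19656.

19656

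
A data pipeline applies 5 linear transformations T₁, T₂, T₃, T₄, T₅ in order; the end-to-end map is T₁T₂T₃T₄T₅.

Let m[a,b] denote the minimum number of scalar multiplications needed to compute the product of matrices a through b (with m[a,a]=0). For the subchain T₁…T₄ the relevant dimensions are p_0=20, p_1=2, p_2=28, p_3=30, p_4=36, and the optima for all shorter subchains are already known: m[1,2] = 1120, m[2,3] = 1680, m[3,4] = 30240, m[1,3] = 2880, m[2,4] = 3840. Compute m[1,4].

5280

m[1,4] = min over k∈[1,3] of m[1,k]+m[k+1,4]+p_{0}·p_k·p_{4}.
k=1: 0 + 3840 + 20·2·36 = 5280; k=2: 1120 + 30240 + 20·28·36 = 51520; k=3: 2880 + 0 + 20·30·36 = 24480.
Minimum: 5280 at k=1.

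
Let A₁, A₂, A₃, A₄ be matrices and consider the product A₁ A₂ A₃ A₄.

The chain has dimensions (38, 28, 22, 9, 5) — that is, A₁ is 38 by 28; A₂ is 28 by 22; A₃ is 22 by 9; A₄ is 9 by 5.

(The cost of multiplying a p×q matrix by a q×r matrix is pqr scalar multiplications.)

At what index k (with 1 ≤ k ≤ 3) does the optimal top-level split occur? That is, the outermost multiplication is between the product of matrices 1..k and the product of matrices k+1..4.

1

Adjacent pairs: A₁A₂ = 38·28·22 = 23408; A₂A₃ = 28·22·9 = 5544; A₃A₄ = 22·9·5 = 990.
Length 3: A₁..A₃: k=1: 0+5544+38·28·9=15120; k=2: 23408+0+38·22·9=30932 → min 15120 | A₂..A₄: k=2: 0+990+28·22·5=4070; k=3: 5544+0+28·9·5=6804 → min 4070.
Top-level splits: k=1: (A₁..A₁)·(A₂..A₄) → 0+4070+38·28·5 = 9390; k=2: (A₁..A₂)·(A₃..A₄) → 23408+990+38·22·5 = 28578; k=3: (A₁..A₃)·(A₄..A₄) → 15120+0+38·9·5 = 16830.
Best split is after A₁, i.e. k = 1.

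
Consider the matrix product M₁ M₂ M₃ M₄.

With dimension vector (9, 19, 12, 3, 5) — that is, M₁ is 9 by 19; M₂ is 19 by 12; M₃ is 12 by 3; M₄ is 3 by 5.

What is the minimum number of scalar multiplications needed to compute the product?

Adjacent pairs: M₁M₂ = 9·19·12 = 2052; M₂M₃ = 19·12·3 = 684; M₃M₄ = 12·3·5 = 180.
Length 3: M₁..M₃: k=1: 0+684+9·19·3=1197; k=2: 2052+0+9·12·3=2376 → min 1197 | M₂..M₄: k=2: 0+180+19·12·5=1320; k=3: 684+0+19·3·5=969 → min 969.
Length 4: M₁..M₄: k=1: 0+969+9·19·5=1824; k=2: 2052+180+9·12·5=2772; k=3: 1197+0+9·3·5=1332 → min 1332.
Optimal order: ((M₁ (M₂ M₃)) M₄) with cost 1332.

1332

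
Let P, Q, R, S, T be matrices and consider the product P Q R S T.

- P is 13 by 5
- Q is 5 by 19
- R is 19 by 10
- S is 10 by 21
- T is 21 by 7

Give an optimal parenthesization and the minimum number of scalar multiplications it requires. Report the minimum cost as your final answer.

3190

Adjacent pairs: PQ = 13·5·19 = 1235; QR = 5·19·10 = 950; RS = 19·10·21 = 3990; ST = 10·21·7 = 1470.
Length 3: P..R: k=1: 0+950+13·5·10=1600; k=2: 1235+0+13·19·10=3705 → min 1600 | Q..S: k=2: 0+3990+5·19·21=5985; k=3: 950+0+5·10·21=2000 → min 2000 | R..T: k=3: 0+1470+19·10·7=2800; k=4: 3990+0+19·21·7=6783 → min 2800.
Length 4: P..S: k=1: 0+2000+13·5·21=3365; k=2: 1235+3990+13·19·21=10412; k=3: 1600+0+13·10·21=4330 → min 3365 | Q..T: k=2: 0+2800+5·19·7=3465; k=3: 950+1470+5·10·7=2770; k=4: 2000+0+5·21·7=2735 → min 2735.
Length 5: P..T: k=1: 0+2735+13·5·7=3190; k=2: 1235+2800+13·19·7=5764; k=3: 1600+1470+13·10·7=3980; k=4: 3365+0+13·21·7=5276 → min 3190.
Optimal parenthesization: (P (((Q R) S) T)) with cost 3190.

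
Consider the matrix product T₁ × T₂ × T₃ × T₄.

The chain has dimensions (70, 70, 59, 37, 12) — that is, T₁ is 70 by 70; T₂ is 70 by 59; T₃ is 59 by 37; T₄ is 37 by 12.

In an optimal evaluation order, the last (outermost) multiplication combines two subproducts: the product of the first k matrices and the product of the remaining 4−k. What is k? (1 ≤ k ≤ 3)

1

Adjacent pairs: T₁T₂ = 70·70·59 = 289100; T₂T₃ = 70·59·37 = 152810; T₃T₄ = 59·37·12 = 26196.
Length 3: T₁..T₃: k=1: 0+152810+70·70·37=334110; k=2: 289100+0+70·59·37=441910 → min 334110 | T₂..T₄: k=2: 0+26196+70·59·12=75756; k=3: 152810+0+70·37·12=183890 → min 75756.
Top-level splits: k=1: (T₁..T₁)·(T₂..T₄) → 0+75756+70·70·12 = 134556; k=2: (T₁..T₂)·(T₃..T₄) → 289100+26196+70·59·12 = 364856; k=3: (T₁..T₃)·(T₄..T₄) → 334110+0+70·37·12 = 365190.
Best split is after T₁, i.e. k = 1.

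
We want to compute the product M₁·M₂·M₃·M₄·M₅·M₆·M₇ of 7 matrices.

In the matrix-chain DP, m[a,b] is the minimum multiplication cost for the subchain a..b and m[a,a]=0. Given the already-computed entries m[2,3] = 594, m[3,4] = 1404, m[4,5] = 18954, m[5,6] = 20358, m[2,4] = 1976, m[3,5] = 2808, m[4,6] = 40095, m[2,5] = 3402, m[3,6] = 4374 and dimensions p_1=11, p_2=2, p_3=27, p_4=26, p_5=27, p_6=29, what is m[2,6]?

m[2,6] = min over k∈[2,5] of m[2,k]+m[k+1,6]+p_{1}·p_k·p_{6}.
k=2: 0 + 4374 + 11·2·29 = 5012; k=3: 594 + 40095 + 11·27·29 = 49302; k=4: 1976 + 20358 + 11·26·29 = 30628; k=5: 3402 + 0 + 11·27·29 = 12015.
Minimum: 5012 at k=2.

5012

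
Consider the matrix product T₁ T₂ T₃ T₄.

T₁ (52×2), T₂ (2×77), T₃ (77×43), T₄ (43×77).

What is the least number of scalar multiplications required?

21252

Adjacent pairs: T₁T₂ = 52·2·77 = 8008; T₂T₃ = 2·77·43 = 6622; T₃T₄ = 77·43·77 = 254947.
Length 3: T₁..T₃: k=1: 0+6622+52·2·43=11094; k=2: 8008+0+52·77·43=180180 → min 11094 | T₂..T₄: k=2: 0+254947+2·77·77=266805; k=3: 6622+0+2·43·77=13244 → min 13244.
Length 4: T₁..T₄: k=1: 0+13244+52·2·77=21252; k=2: 8008+254947+52·77·77=571263; k=3: 11094+0+52·43·77=183266 → min 21252.
Optimal order: (T₁ ((T₂ T₃) T₄)) with cost 21252.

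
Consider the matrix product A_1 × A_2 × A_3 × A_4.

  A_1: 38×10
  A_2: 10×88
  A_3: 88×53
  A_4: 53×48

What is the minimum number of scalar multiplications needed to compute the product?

Adjacent pairs: A_1A_2 = 38·10·88 = 33440; A_2A_3 = 10·88·53 = 46640; A_3A_4 = 88·53·48 = 223872.
Length 3: A_1..A_3: k=1: 0+46640+38·10·53=66780; k=2: 33440+0+38·88·53=210672 → min 66780 | A_2..A_4: k=2: 0+223872+10·88·48=266112; k=3: 46640+0+10·53·48=72080 → min 72080.
Length 4: A_1..A_4: k=1: 0+72080+38·10·48=90320; k=2: 33440+223872+38·88·48=417824; k=3: 66780+0+38·53·48=163452 → min 90320.
Optimal order: (A_1 × ((A_2 × A_3) × A_4)) with cost 90320.

90320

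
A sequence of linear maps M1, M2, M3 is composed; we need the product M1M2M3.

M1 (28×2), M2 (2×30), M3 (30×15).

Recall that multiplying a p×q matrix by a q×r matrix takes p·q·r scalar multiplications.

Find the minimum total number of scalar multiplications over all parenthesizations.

Order (M1(M2M3)): (M2M3): 2×30 by 30×15 → 2×15, cost 2·30·15 = 900; (M1(M2M3)): 28×2 by 2×15 → 28×15, cost 28·2·15 = 840; cumulative 1740. Total 1740.
Order ((M1M2)M3): (M1M2): 28×2 by 2×30 → 28×30, cost 28·2·30 = 1680; ((M1M2)M3): 28×30 by 30×15 → 28×15, cost 28·30·15 = 12600; cumulative 14280. Total 14280.
Minimum: 1740.

1740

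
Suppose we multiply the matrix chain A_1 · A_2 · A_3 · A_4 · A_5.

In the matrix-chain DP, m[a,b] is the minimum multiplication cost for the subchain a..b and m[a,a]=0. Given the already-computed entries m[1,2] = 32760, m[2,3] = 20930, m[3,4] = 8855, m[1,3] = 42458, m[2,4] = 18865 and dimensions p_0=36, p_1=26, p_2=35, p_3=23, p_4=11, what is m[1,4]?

m[1,4] = min over k∈[1,3] of m[1,k]+m[k+1,4]+p_{0}·p_k·p_{4}.
k=1: 0 + 18865 + 36·26·11 = 29161; k=2: 32760 + 8855 + 36·35·11 = 55475; k=3: 42458 + 0 + 36·23·11 = 51566.
Minimum: 29161 at k=1.

29161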